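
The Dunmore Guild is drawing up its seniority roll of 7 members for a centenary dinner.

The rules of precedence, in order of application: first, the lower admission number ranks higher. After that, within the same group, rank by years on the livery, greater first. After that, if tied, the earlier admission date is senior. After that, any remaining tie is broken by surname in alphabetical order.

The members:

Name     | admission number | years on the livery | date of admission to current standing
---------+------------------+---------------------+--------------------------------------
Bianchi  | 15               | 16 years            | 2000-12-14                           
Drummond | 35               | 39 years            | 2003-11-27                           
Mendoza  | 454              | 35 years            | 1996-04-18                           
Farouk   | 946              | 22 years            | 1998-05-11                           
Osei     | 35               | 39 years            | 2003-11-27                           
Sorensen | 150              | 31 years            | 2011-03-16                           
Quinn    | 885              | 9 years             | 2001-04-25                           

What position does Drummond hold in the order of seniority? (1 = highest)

By admission number (lower first): Bianchi (15); then Drummond and Osei (both 35); then Sorensen (150); then Mendoza (454); then Quinn (885); then Farouk (946).
Drummond and Osei both have years on the livery 39 years, so the next rule applies.
Drummond and Osei both have date of admission to current standing 2003-11-27, so the next rule applies.
Among Drummond and Osei, alphabetically by surname: Drummond before Osei.
Order: Bianchi, Drummond, Osei, Sorensen, Mendoza, Quinn, Farouk. So position 2.

2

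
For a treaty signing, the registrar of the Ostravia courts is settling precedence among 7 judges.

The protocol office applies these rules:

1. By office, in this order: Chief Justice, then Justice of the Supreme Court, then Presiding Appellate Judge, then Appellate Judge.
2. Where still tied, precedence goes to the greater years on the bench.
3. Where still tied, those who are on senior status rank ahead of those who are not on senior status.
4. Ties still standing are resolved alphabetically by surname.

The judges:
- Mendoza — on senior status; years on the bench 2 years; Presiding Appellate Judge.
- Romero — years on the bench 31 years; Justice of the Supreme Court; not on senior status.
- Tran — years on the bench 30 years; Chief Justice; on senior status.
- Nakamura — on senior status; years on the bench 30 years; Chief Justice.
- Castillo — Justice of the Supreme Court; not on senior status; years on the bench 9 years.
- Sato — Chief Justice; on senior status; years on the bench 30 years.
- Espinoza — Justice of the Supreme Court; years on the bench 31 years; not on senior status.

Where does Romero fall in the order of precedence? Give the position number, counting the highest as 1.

5

By office: Nakamura, Sato and Tran (Chief Justice); then Espinoza, Romero and Castillo (Justice of the Supreme Court); then Mendoza (Presiding Appellate Judge).
Nakamura, Sato and Tran all have years on the bench 30 years, so the next rule applies.
Nakamura, Sato and Tran are each on senior status, so the next rule applies.
Among Nakamura, Sato and Tran, alphabetically by surname: Nakamura before Sato before Tran.
Among Espinoza, Romero and Castillo, by years on the bench (higher first): Espinoza and Romero (31 years) before Castillo (9 years).
Espinoza and Romero are each not on senior status, so the next rule applies.
Among Espinoza and Romero, alphabetically by surname: Espinoza before Romero.
Order: Nakamura, Sato, Tran, Espinoza, Romero, Castillo, Mendoza. So position 5.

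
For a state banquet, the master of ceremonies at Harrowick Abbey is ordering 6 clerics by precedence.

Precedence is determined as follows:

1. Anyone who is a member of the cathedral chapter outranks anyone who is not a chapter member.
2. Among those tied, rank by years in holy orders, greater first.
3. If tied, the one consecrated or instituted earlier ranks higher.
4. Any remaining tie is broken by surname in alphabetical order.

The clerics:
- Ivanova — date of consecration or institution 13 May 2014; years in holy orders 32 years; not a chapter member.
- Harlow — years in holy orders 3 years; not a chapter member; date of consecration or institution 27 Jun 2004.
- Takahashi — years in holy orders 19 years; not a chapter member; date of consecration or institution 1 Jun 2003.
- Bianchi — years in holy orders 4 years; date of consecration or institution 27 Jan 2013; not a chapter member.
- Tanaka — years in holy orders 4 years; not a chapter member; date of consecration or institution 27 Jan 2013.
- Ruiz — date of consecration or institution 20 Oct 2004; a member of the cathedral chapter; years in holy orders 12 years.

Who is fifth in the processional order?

Tanaka

By the first rule: Ruiz (a member of the cathedral chapter); then Ivanova, Takahashi, Bianchi, Tanaka and Harlow (each not a chapter member).
Among Ivanova, Takahashi, Bianchi, Tanaka and Harlow, by years in holy orders (higher first): Ivanova (32 years) before Takahashi (19 years) before Bianchi and Tanaka (4 years) before Harlow (3 years).
Bianchi and Tanaka both have date of consecration or institution 27 Jan 2013, so the next rule applies.
Among Bianchi and Tanaka, alphabetically by surname: Bianchi before Tanaka.
Order: Ruiz, Ivanova, Takahashi, Bianchi, Tanaka, Harlow.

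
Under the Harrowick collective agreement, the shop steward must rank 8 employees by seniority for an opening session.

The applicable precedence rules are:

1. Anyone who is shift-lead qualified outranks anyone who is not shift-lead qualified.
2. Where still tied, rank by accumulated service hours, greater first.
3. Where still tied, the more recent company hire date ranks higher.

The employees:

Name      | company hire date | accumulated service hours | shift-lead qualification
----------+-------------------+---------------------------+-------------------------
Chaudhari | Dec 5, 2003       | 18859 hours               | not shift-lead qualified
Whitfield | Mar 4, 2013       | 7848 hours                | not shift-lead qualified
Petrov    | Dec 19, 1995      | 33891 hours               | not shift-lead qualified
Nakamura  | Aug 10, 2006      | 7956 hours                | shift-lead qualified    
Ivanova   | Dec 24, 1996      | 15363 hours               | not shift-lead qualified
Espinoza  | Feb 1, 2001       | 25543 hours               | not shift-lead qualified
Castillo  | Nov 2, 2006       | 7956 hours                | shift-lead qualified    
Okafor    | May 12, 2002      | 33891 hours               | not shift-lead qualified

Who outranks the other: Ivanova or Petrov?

By the first rule: Castillo and Nakamura (both shift-lead qualified); then Okafor, Petrov, Espinoza, Chaudhari, Ivanova and Whitfield (each not shift-lead qualified).
Castillo and Nakamura both have accumulated service hours 7956 hours, so the next rule applies.
Among Castillo and Nakamura, by company hire date (later first): Castillo (Nov 2, 2006) before Nakamura (Aug 10, 2006).
Among Okafor, Petrov, Espinoza, Chaudhari, Ivanova and Whitfield, by accumulated service hours (higher first): Okafor and Petrov (33891 hours) before Espinoza (25543 hours) before Chaudhari (18859 hours) before Ivanova (15363 hours) before Whitfield (7848 hours).
Among Okafor and Petrov, by company hire date (later first): Okafor (May 12, 2002) before Petrov (Dec 19, 1995).
So Petrov takes precedence.

Petrov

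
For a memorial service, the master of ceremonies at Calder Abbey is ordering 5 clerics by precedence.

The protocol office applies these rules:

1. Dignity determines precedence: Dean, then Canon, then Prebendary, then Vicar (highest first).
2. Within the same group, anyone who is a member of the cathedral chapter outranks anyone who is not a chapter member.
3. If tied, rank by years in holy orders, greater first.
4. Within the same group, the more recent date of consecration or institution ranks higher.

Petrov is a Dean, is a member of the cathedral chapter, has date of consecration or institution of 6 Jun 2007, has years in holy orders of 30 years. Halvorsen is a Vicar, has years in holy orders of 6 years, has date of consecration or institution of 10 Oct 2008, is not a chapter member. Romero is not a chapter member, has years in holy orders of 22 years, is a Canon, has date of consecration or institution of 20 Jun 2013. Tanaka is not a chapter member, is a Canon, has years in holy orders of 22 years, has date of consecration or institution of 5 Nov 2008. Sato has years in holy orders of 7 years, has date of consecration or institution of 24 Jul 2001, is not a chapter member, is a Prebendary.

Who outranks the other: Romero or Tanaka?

By dignity: Petrov (Dean); then Romero and Tanaka (Canon); then Sato (Prebendary); then Halvorsen (Vicar).
Romero and Tanaka are each not a chapter member, so the next rule applies.
Romero and Tanaka both have years in holy orders 22 years, so the next rule applies.
Among Romero and Tanaka, by date of consecration or institution (later first): Romero (20 Jun 2013) before Tanaka (5 Nov 2008).
So Romero takes precedence.

Romero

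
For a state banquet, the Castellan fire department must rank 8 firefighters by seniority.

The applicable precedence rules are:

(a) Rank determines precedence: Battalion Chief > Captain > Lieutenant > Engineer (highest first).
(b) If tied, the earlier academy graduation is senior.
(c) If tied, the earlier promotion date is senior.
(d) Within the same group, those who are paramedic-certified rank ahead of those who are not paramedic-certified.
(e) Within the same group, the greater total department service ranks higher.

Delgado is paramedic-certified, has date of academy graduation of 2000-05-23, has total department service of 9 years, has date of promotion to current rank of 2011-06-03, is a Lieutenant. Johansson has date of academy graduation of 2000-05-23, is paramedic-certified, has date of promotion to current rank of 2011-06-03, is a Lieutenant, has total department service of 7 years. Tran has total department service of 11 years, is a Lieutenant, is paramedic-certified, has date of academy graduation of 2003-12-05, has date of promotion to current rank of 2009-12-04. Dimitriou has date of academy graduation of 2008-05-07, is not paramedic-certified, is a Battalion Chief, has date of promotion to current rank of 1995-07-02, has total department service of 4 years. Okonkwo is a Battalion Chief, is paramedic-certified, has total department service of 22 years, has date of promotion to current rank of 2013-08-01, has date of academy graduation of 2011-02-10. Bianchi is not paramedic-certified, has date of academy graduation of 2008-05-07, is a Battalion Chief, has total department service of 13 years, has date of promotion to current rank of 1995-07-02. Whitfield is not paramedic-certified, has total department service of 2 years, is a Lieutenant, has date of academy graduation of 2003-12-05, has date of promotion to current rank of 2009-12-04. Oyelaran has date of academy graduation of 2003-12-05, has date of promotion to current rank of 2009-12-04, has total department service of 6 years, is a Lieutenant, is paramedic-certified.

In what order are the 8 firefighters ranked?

By rank: Bianchi, Dimitriou and Okonkwo (Battalion Chief); then Delgado, Johansson, Tran, Oyelaran and Whitfield (Lieutenant).
Among Bianchi, Dimitriou and Okonkwo, by date of academy graduation (earlier first): Bianchi and Dimitriou (2008-05-07) before Okonkwo (2011-02-10).
Bianchi and Dimitriou both have date of promotion to current rank 1995-07-02, so the next rule applies.
Bianchi and Dimitriou are each not paramedic-certified, so the next rule applies.
Among Bianchi and Dimitriou, by total department service (higher first): Bianchi (13 years) before Dimitriou (4 years).
Among Delgado, Johansson, Tran, Oyelaran and Whitfield, by date of academy graduation (earlier first): Delgado and Johansson (2000-05-23) before Tran, Oyelaran and Whitfield (2003-12-05).
Delgado and Johansson both have date of promotion to current rank 2011-06-03, so the next rule applies.
Delgado and Johansson are each paramedic-certified, so the next rule applies.
Among Delgado and Johansson, by total department service (higher first): Delgado (9 years) before Johansson (7 years).
Tran, Oyelaran and Whitfield all have date of promotion to current rank 2009-12-04, so the next rule applies.
Among Tran, Oyelaran and Whitfield, paramedic-certified before not paramedic-certified: Tran and Oyelaran (paramedic-certified) before Whitfield (not paramedic-certified).
Among Tran and Oyelaran, by total department service (higher first): Tran (11 years) before Oyelaran (6 years).
Full order: Bianchi, Dimitriou, Okonkwo, Delgado, Johansson, Tran, Oyelaran, Whitfield.

Bianchi, Dimitriou, Okonkwo, Delgado, Johansson, Tran, Oyelaran, Whitfield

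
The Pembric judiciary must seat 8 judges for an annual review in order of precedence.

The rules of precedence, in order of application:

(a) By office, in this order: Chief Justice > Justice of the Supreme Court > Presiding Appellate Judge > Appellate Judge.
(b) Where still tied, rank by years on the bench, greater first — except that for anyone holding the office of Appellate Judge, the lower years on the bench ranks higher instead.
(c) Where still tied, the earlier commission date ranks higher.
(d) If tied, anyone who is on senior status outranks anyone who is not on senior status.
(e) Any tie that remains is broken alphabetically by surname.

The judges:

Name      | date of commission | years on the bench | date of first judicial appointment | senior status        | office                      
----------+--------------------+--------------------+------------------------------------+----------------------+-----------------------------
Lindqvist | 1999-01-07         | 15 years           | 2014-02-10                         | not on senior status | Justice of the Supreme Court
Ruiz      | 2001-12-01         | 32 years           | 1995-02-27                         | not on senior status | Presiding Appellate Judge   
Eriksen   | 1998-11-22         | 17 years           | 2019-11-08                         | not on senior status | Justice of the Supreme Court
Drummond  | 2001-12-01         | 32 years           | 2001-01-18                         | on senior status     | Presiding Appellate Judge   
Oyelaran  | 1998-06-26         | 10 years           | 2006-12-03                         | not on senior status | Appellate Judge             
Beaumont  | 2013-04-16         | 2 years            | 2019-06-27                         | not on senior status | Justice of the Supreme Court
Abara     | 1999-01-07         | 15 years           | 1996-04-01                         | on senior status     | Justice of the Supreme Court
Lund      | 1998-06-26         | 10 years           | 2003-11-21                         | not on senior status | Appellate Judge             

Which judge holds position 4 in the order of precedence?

Beaumont

By office: Eriksen, Abara, Lindqvist and Beaumont (Justice of the Supreme Court); then Drummond and Ruiz (Presiding Appellate Judge); then Lund and Oyelaran (Appellate Judge).
Among Eriksen, Abara, Lindqvist and Beaumont, by years on the bench (higher first): Eriksen (17 years) before Abara and Lindqvist (15 years) before Beaumont (2 years).
Abara and Lindqvist both have date of commission 1999-01-07, so the next rule applies.
Among Abara and Lindqvist, on senior status before not on senior status: Abara (on senior status) before Lindqvist (not on senior status).
Drummond and Ruiz both have years on the bench 32 years, so the next rule applies.
Drummond and Ruiz both have date of commission 2001-12-01, so the next rule applies.
Among Drummond and Ruiz, on senior status before not on senior status: Drummond (on senior status) before Ruiz (not on senior status).
Lund and Oyelaran both have years on the bench 10 years, so the next rule applies.
Lund and Oyelaran both have date of commission 1998-06-26, so the next rule applies.
Lund and Oyelaran are each not on senior status, so the next rule applies.
Among Lund and Oyelaran, alphabetically by surname: Lund before Oyelaran.
Order: Eriksen, Abara, Lindqvist, Beaumont, Drummond, Ruiz, Lund, Oyelaran.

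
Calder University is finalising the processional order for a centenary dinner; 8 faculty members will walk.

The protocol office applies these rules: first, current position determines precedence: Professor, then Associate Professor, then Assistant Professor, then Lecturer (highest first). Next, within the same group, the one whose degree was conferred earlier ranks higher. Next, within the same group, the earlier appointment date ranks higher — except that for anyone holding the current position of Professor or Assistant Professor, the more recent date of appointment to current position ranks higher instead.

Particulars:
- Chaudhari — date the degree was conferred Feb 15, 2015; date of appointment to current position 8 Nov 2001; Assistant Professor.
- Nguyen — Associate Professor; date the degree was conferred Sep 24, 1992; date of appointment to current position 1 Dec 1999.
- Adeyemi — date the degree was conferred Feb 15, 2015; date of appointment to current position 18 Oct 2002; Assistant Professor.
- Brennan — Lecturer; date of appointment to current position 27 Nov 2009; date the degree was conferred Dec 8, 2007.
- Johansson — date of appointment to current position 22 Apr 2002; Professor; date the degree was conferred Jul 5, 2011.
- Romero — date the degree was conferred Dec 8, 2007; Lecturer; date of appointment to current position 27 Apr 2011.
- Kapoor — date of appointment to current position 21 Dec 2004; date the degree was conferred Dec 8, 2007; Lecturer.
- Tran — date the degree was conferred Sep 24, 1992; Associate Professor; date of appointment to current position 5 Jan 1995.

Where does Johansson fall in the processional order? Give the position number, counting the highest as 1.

By current position: Johansson (Professor); then Tran and Nguyen (Associate Professor); then Adeyemi and Chaudhari (Assistant Professor); then Kapoor, Brennan and Romero (Lecturer).
Tran and Nguyen both have date the degree was conferred Sep 24, 1992, so the next rule applies.
Among Tran and Nguyen, by date of appointment to current position (earlier first): Tran (5 Jan 1995) before Nguyen (1 Dec 1999).
Adeyemi and Chaudhari both have date the degree was conferred Feb 15, 2015, so the next rule applies.
Among Adeyemi and Chaudhari, by date of appointment to current position (later first) (reversed rule for this group): Adeyemi (18 Oct 2002) before Chaudhari (8 Nov 2001).
Kapoor, Brennan and Romero all have date the degree was conferred Dec 8, 2007, so the next rule applies.
Among Kapoor, Brennan and Romero, by date of appointment to current position (earlier first): Kapoor (21 Dec 2004) before Brennan (27 Nov 2009) before Romero (27 Apr 2011).
Order: Johansson, Tran, Nguyen, Adeyemi, Chaudhari, Kapoor, Brennan, Romero. So position 1.

1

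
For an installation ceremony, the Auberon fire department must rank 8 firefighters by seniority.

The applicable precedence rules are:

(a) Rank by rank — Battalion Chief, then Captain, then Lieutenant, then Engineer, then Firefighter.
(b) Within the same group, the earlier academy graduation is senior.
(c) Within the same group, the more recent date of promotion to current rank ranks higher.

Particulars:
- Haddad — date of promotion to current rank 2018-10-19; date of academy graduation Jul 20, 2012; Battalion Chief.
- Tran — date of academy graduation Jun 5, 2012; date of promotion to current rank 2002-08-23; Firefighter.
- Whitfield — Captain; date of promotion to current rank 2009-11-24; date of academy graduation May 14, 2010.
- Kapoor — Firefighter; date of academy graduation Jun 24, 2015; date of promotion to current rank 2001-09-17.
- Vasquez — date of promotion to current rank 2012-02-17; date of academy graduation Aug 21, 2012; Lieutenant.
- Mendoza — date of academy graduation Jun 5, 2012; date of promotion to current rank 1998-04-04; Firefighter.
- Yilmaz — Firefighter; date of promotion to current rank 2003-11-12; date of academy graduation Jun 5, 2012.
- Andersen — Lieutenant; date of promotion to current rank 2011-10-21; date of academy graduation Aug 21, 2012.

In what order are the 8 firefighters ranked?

Haddad, Whitfield, Vasquez, Andersen, Yilmaz, Tran, Mendoza, Kapoor

By rank: Haddad (Battalion Chief); then Whitfield (Captain); then Vasquez and Andersen (Lieutenant); then Yilmaz, Tran, Mendoza and Kapoor (Firefighter).
Vasquez and Andersen both have date of academy graduation Aug 21, 2012, so the next rule applies.
Among Vasquez and Andersen, by date of promotion to current rank (later first): Vasquez (2012-02-17) before Andersen (2011-10-21).
Among Yilmaz, Tran, Mendoza and Kapoor, by date of academy graduation (earlier first): Yilmaz, Tran and Mendoza (Jun 5, 2012) before Kapoor (Jun 24, 2015).
Among Yilmaz, Tran and Mendoza, by date of promotion to current rank (later first): Yilmaz (2003-11-12) before Tran (2002-08-23) before Mendoza (1998-04-04).
Full order: Haddad, Whitfield, Vasquez, Andersen, Yilmaz, Tran, Mendoza, Kapoor.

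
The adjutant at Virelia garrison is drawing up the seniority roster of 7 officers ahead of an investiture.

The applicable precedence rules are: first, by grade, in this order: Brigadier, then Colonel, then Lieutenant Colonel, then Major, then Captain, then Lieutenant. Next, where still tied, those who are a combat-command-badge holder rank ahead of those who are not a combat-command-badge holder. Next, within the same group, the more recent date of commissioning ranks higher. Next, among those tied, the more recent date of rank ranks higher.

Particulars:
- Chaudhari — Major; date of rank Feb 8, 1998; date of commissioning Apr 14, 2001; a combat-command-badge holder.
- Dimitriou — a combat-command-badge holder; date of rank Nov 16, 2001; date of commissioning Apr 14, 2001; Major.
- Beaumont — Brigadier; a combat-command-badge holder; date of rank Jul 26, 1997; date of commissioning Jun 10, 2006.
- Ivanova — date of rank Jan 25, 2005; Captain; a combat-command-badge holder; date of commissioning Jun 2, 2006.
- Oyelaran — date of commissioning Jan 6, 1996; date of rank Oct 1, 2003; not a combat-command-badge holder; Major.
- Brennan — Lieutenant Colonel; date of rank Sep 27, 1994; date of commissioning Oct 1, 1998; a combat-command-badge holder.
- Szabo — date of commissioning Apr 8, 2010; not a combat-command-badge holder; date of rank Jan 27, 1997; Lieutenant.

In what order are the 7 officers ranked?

By grade: Beaumont (Brigadier); then Brennan (Lieutenant Colonel); then Dimitriou, Chaudhari and Oyelaran (Major); then Ivanova (Captain); then Szabo (Lieutenant).
Among Dimitriou, Chaudhari and Oyelaran, a combat-command-badge holder before not a combat-command-badge holder: Dimitriou and Chaudhari (a combat-command-badge holder) before Oyelaran (not a combat-command-badge holder).
Dimitriou and Chaudhari both have date of commissioning Apr 14, 2001, so the next rule applies.
Among Dimitriou and Chaudhari, by date of rank (later first): Dimitriou (Nov 16, 2001) before Chaudhari (Feb 8, 1998).
Full order: Beaumont, Brennan, Dimitriou, Chaudhari, Oyelaran, Ivanova, Szabo.

Beaumont, Brennan, Dimitriou, Chaudhari, Oyelaran, Ivanova, Szabo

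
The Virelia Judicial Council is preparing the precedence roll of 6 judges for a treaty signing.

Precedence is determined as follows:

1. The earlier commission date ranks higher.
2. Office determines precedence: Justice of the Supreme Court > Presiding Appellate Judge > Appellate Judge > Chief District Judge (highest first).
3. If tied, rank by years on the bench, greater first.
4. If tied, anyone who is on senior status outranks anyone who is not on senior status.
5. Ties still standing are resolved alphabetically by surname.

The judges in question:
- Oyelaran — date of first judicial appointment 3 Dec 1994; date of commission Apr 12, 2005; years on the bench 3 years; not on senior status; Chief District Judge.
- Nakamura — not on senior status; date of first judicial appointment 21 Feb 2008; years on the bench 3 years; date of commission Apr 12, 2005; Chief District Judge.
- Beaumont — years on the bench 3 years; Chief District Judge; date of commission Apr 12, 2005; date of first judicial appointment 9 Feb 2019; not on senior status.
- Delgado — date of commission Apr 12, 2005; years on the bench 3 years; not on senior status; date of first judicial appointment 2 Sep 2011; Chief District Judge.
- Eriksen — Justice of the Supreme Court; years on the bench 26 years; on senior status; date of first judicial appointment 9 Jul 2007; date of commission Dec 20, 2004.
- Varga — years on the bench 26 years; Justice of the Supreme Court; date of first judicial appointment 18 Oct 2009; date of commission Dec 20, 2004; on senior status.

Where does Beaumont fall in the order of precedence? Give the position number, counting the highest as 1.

3

By date of commission (earlier first): Eriksen and Varga (both Dec 20, 2004); then Beaumont, Delgado, Nakamura and Oyelaran (each Apr 12, 2005).
Eriksen and Varga are each Justice of the Supreme Court, so the next rule applies.
Eriksen and Varga both have years on the bench 26 years, so the next rule applies.
Eriksen and Varga are each on senior status, so the next rule applies.
Among Eriksen and Varga, alphabetically by surname: Eriksen before Varga.
Beaumont, Delgado, Nakamura and Oyelaran are each Chief District Judge, so the next rule applies.
Beaumont, Delgado, Nakamura and Oyelaran all have years on the bench 3 years, so the next rule applies.
Beaumont, Delgado, Nakamura and Oyelaran are each not on senior status, so the next rule applies.
Among Beaumont, Delgado, Nakamura and Oyelaran, alphabetically by surname: Beaumont before Delgado before Nakamura before Oyelaran.
Order: Eriksen, Varga, Beaumont, Delgado, Nakamura, Oyelaran. So position 3.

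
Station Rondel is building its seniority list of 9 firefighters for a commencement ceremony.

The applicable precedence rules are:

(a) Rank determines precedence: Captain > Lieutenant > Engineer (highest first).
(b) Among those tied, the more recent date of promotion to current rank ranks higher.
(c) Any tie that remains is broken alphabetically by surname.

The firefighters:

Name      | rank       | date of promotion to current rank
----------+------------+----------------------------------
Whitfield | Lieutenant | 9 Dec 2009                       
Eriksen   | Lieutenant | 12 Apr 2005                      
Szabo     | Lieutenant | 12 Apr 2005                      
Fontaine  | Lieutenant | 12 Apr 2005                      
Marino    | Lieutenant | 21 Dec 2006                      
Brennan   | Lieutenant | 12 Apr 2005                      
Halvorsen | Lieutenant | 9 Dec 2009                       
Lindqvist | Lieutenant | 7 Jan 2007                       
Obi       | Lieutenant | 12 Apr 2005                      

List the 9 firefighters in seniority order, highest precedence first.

Halvorsen, Whitfield, Lindqvist, Marino, Brennan, Eriksen, Fontaine, Obi, Szabo

By rank: Halvorsen, Whitfield, Lindqvist, Marino, Brennan, Eriksen, Fontaine, Obi and Szabo (Lieutenant).
Among Halvorsen, Whitfield, Lindqvist, Marino, Brennan, Eriksen, Fontaine, Obi and Szabo, by date of promotion to current rank (later first): Halvorsen and Whitfield (9 Dec 2009) before Lindqvist (7 Jan 2007) before Marino (21 Dec 2006) before Brennan, Eriksen, Fontaine, Obi and Szabo (12 Apr 2005).
Among Halvorsen and Whitfield, alphabetically by surname: Halvorsen before Whitfield.
Among Brennan, Eriksen, Fontaine, Obi and Szabo, alphabetically by surname: Brennan before Eriksen before Fontaine before Obi before Szabo.
Full order: Halvorsen, Whitfield, Lindqvist, Marino, Brennan, Eriksen, Fontaine, Obi, Szabo.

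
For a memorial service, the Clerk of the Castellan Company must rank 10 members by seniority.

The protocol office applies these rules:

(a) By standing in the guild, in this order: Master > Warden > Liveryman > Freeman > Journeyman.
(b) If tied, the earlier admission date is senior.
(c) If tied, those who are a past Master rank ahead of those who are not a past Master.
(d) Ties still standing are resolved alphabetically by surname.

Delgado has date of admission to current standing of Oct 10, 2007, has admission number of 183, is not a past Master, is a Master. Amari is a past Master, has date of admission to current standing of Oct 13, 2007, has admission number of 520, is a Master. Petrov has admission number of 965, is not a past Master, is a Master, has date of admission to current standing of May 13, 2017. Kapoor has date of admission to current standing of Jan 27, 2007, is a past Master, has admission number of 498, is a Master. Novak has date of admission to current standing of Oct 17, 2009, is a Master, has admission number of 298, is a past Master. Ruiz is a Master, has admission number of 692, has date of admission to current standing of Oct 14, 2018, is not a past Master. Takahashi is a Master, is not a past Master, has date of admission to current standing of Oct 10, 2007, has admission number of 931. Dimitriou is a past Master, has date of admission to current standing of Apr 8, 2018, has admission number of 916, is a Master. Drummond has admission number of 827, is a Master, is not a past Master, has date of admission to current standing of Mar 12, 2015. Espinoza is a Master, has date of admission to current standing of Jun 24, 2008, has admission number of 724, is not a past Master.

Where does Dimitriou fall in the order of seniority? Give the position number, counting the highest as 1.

9

By standing in the guild: Kapoor, Delgado, Takahashi, Amari, Espinoza, Novak, Drummond, Petrov, Dimitriou and Ruiz (Master).
Among Kapoor, Delgado, Takahashi, Amari, Espinoza, Novak, Drummond, Petrov, Dimitriou and Ruiz, by date of admission to current standing (earlier first): Kapoor (Jan 27, 2007) before Delgado and Takahashi (Oct 10, 2007) before Amari (Oct 13, 2007) before Espinoza (Jun 24, 2008) before Novak (Oct 17, 2009) before Drummond (Mar 12, 2015) before Petrov (May 13, 2017) before Dimitriou (Apr 8, 2018) before Ruiz (Oct 14, 2018).
Delgado and Takahashi are each not a past Master, so the next rule applies.
Among Delgado and Takahashi, alphabetically by surname: Delgado before Takahashi.
Order: Kapoor, Delgado, Takahashi, Amari, Espinoza, Novak, Drummond, Petrov, Dimitriou, Ruiz. So position 9.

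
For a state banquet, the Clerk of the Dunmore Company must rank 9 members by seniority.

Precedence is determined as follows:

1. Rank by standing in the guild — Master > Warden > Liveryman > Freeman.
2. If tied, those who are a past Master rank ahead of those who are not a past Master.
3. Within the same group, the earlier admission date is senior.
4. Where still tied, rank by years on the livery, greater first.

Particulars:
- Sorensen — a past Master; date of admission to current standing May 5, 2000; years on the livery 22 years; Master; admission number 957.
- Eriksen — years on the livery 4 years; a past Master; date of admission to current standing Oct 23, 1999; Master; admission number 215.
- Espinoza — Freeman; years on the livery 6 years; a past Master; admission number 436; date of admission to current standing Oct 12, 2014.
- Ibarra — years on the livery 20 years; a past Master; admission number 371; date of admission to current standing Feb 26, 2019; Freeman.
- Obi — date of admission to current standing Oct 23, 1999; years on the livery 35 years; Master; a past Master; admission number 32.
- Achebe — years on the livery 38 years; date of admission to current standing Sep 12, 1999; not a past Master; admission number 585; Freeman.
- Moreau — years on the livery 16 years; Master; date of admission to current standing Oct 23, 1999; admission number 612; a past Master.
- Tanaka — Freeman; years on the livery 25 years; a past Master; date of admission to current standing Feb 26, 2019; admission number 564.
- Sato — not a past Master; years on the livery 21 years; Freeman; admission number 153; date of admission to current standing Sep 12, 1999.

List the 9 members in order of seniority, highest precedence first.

Obi, Moreau, Eriksen, Sorensen, Espinoza, Tanaka, Ibarra, Achebe, Sato

By standing in the guild: Obi, Moreau, Eriksen and Sorensen (Master); then Espinoza, Tanaka, Ibarra, Achebe and Sato (Freeman).
Obi, Moreau, Eriksen and Sorensen are each a past Master, so the next rule applies.
Among Obi, Moreau, Eriksen and Sorensen, by date of admission to current standing (earlier first): Obi, Moreau and Eriksen (Oct 23, 1999) before Sorensen (May 5, 2000).
Among Obi, Moreau and Eriksen, by years on the livery (higher first): Obi (35 years) before Moreau (16 years) before Eriksen (4 years).
Among Espinoza, Tanaka, Ibarra, Achebe and Sato, a past Master before not a past Master: Espinoza, Tanaka and Ibarra (a past Master) before Achebe and Sato (not a past Master).
Among Espinoza, Tanaka and Ibarra, by date of admission to current standing (earlier first): Espinoza (Oct 12, 2014) before Tanaka and Ibarra (Feb 26, 2019).
Among Tanaka and Ibarra, by years on the livery (higher first): Tanaka (25 years) before Ibarra (20 years).
Achebe and Sato both have date of admission to current standing Sep 12, 1999, so the next rule applies.
Among Achebe and Sato, by years on the livery (higher first): Achebe (38 years) before Sato (21 years).
Full order: Obi, Moreau, Eriksen, Sorensen, Espinoza, Tanaka, Ibarra, Achebe, Sato.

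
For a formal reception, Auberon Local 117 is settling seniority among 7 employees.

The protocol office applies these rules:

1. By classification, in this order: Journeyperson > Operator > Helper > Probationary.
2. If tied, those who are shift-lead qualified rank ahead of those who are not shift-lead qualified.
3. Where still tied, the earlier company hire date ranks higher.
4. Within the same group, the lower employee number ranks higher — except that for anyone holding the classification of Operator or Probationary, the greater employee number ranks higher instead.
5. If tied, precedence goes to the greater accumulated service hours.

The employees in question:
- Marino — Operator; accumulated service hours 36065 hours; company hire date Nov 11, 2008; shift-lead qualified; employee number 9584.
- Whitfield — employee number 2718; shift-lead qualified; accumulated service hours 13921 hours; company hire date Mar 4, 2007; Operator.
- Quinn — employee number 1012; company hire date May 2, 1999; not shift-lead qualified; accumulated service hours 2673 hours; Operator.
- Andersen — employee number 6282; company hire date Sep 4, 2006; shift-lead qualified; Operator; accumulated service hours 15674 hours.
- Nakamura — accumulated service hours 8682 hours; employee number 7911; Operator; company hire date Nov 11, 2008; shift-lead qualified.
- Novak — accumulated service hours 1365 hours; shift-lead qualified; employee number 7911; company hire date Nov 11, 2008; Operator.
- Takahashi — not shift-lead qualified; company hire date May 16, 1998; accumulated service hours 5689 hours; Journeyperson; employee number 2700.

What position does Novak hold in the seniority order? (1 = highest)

6

By classification: Takahashi (Journeyperson); then Andersen, Whitfield, Marino, Nakamura, Novak and Quinn (Operator).
Among Andersen, Whitfield, Marino, Nakamura, Novak and Quinn, shift-lead qualified before not shift-lead qualified: Andersen, Whitfield, Marino, Nakamura and Novak (shift-lead qualified) before Quinn (not shift-lead qualified).
Among Andersen, Whitfield, Marino, Nakamura and Novak, by company hire date (earlier first): Andersen (Sep 4, 2006) before Whitfield (Mar 4, 2007) before Marino, Nakamura and Novak (Nov 11, 2008).
Among Marino, Nakamura and Novak, by employee number (higher first) (reversed rule for this group): Marino (9584) before Nakamura and Novak (7911).
Among Nakamura and Novak, by accumulated service hours (higher first): Nakamura (8682 hours) before Novak (1365 hours).
Order: Takahashi, Andersen, Whitfield, Marino, Nakamura, Novak, Quinn. So position 6.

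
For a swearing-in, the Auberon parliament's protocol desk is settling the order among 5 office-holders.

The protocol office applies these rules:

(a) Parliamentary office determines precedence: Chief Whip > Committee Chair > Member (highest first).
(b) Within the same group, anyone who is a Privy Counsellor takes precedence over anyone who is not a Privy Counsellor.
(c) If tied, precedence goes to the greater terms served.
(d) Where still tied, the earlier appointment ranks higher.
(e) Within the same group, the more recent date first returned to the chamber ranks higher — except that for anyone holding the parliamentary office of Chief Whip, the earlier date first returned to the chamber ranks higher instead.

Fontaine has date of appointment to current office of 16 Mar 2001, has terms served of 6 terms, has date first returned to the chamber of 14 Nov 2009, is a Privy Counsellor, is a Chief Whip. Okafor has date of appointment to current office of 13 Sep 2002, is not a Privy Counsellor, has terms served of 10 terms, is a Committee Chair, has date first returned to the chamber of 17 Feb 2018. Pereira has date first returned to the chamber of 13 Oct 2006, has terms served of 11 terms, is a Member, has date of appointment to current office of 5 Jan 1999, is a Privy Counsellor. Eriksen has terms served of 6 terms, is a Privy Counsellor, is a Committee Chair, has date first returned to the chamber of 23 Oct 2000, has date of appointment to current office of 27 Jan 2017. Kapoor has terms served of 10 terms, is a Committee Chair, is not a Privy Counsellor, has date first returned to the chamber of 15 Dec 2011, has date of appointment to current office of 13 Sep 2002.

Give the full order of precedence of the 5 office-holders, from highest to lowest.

By parliamentary office: Fontaine (Chief Whip); then Eriksen, Okafor and Kapoor (Committee Chair); then Pereira (Member).
Among Eriksen, Okafor and Kapoor, a Privy Counsellor before not a Privy Counsellor: Eriksen (a Privy Counsellor) before Okafor and Kapoor (not a Privy Counsellor).
Okafor and Kapoor both have terms served 10 terms, so the next rule applies.
Okafor and Kapoor both have date of appointment to current office 13 Sep 2002, so the next rule applies.
Among Okafor and Kapoor, by date first returned to the chamber (later first): Okafor (17 Feb 2018) before Kapoor (15 Dec 2011).
Full order: Fontaine, Eriksen, Okafor, Kapoor, Pereira.

Fontaine, Eriksen, Okafor, Kapoor, Pereira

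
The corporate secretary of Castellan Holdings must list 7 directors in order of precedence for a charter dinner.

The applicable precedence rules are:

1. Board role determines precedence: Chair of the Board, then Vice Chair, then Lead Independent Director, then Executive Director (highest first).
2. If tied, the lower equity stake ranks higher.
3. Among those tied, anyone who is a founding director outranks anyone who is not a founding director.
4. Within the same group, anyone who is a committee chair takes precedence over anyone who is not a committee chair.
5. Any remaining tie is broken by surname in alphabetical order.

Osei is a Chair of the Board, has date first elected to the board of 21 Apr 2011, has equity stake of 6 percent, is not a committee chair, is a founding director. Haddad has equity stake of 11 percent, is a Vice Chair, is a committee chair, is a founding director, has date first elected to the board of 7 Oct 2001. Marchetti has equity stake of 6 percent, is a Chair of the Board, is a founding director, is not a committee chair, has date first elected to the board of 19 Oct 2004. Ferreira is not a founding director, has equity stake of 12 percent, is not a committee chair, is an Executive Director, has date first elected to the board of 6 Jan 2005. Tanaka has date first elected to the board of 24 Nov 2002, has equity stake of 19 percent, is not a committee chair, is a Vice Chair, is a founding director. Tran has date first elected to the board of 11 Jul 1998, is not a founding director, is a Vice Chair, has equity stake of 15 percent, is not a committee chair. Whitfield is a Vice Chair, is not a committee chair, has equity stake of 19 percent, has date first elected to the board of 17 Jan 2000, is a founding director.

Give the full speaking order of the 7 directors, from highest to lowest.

Marchetti, Osei, Haddad, Tran, Tanaka, Whitfield, Ferreira

By board role: Marchetti and Osei (Chair of the Board); then Haddad, Tran, Tanaka and Whitfield (Vice Chair); then Ferreira (Executive Director).
Marchetti and Osei both have equity stake 6 percent, so the next rule applies.
Marchetti and Osei are each a founding director, so the next rule applies.
Marchetti and Osei are each not a committee chair, so the next rule applies.
Among Marchetti and Osei, alphabetically by surname: Marchetti before Osei.
Among Haddad, Tran, Tanaka and Whitfield, by equity stake (lower first): Haddad (11 percent) before Tran (15 percent) before Tanaka and Whitfield (19 percent).
Tanaka and Whitfield are each a founding director, so the next rule applies.
Tanaka and Whitfield are each not a committee chair, so the next rule applies.
Among Tanaka and Whitfield, alphabetically by surname: Tanaka before Whitfield.
Full order: Marchetti, Osei, Haddad, Tran, Tanaka, Whitfield, Ferreira.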